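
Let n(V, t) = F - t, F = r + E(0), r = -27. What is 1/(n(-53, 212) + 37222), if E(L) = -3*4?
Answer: 1/36971 ≈ 2.7048e-5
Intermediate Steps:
E(L) = -12
F = -39 (F = -27 - 12 = -39)
n(V, t) = -39 - t
1/(n(-53, 212) + 37222) = 1/((-39 - 1*212) + 37222) = 1/((-39 - 212) + 37222) = 1/(-251 + 37222) = 1/36971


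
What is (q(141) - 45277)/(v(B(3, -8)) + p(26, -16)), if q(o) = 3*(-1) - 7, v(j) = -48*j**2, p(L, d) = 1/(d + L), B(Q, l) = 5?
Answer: 452870/11999 ≈ 37.742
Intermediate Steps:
p(L, d) = 1/(L + d)
q(o) = -10 (q(o) = -3 - 7 = -10)
(q(141) - 45277)/(v(B(3, -8)) + p(26, -16)) = (-10 - 45277)/(-48*5**2 + 1/(26 - 16)) = -45287/(-48*25 + 1/10) = -45287/(-1200 + 1/10) = -45287/(-11999/10) = -45287*(-10/11999) = 452870/11999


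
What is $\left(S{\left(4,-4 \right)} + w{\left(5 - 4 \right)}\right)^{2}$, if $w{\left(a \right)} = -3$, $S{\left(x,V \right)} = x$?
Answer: $1$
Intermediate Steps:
$\left(S{\left(4,-4 \right)} + w{\left(5 - 4 \right)}\right)^{2} = \left(4 - 3\right)^{2} = 1^{2} = 1$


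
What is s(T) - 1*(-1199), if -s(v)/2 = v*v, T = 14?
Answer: 807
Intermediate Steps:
s(v) = -2*v² (s(v) = -2*v*v = -2*v²)
s(T) - 1*(-1199) = -2*14² - 1*(-1199) = -2*196 + 1199 = -392 + 1199 = 807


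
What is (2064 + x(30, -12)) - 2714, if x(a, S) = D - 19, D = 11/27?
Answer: -18052/27 ≈ -668.59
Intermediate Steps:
D = 11/27 (D = 11*(1/27) = 11/27 ≈ 0.40741)
x(a, S) = -502/27 (x(a, S) = 11/27 - 19 = -502/27)
(2064 + x(30, -12)) - 2714 = (2064 - 502/27) - 2714 = 55226/27 - 2714 = -18052/27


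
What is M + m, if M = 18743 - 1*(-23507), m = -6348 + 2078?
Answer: 37980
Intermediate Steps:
m = -4270
M = 42250 (M = 18743 + 23507 = 42250)
M + m = 42250 - 4270 = 37980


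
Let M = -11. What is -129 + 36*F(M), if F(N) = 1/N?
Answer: -1455/11 ≈ -132.27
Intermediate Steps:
-129 + 36*F(M) = -129 + 36/(-11) = -129 + 36*(-1/11) = -129 - 36/11 = -1455/11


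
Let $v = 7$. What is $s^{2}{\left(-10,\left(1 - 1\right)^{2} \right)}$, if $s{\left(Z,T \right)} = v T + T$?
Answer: $0$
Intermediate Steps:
$s{\left(Z,T \right)} = 8 T$ ($s{\left(Z,T \right)} = 7 T + T = 8 T$)
$s^{2}{\left(-10,\left(1 - 1\right)^{2} \right)} = \left(8 \left(1 - 1\right)^{2}\right)^{2} = \left(8 \cdot 0^{2}\right)^{2} = \left(8 \cdot 0\right)^{2} = 0^{2} = 0$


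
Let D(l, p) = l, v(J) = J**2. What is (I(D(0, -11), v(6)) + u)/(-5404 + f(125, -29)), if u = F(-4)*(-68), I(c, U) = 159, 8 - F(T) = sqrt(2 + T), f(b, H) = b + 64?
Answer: 11/149 - 68*I*sqrt(2)/5215 ≈ 0.073825 - 0.01844*I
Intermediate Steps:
f(b, H) = 64 + b
F(T) = 8 - sqrt(2 + T)
u = -544 + 68*I*sqrt(2) (u = (8 - sqrt(2 - 4))*(-68) = (8 - sqrt(-2))*(-68) = (8 - I*sqrt(2))*(-68) = -544 + 68*I*sqrt(2) ≈ -544.0 + 96.167*I)
(I(D(0, -11), v(6)) + u)/(-5404 + f(125, -29)) = (159 + (-544 + 68*I*sqrt(2)))/(-5404 + (64 + 125)) = (-385 + 68*I*sqrt(2))/(-5404 + 189) = (-385 + 68*I*sqrt(2))/(-5215) = (-385 + 68*I*sqrt(2))*(-1/5215) = 11/149 - 68*I*sqrt(2)/5215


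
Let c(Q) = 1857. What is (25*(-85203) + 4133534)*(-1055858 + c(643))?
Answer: -2111647789459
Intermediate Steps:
(25*(-85203) + 4133534)*(-1055858 + c(643)) = (25*(-85203) + 4133534)*(-1055858 + 1857) = (-2130075 + 4133534)*(-1054001) = 2003459*(-1054001) = -2111647789459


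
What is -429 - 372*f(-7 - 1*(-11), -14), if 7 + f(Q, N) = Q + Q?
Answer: -801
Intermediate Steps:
f(Q, N) = -7 + 2*Q (f(Q, N) = -7 + (Q + Q) = -7 + 2*Q)
-429 - 372*f(-7 - 1*(-11), -14) = -429 - 372*(-7 + 2*(-7 - 1*(-11))) = -429 - 372*(-7 + 2*(-7 + 11)) = -429 - 372*(-7 + 2*4) = -429 - 372*(-7 + 8) = -429 - 372*1 = -429 - 372 = -801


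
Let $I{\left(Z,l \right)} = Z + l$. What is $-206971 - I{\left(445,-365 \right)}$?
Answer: $-207051$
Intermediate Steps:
$-206971 - I{\left(445,-365 \right)} = -206971 - \left(445 - 365\right) = -206971 - 80 = -207051$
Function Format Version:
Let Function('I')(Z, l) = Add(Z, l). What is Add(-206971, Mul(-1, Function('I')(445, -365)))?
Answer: -207051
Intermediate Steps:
Add(-206971, Mul(-1, Function('I')(445, -365))) = Add(-206971, Mul(-1, Add(445, -365))) = Add(-206971, Mul(-1, 80)) = Add(-206971, -80) = -207051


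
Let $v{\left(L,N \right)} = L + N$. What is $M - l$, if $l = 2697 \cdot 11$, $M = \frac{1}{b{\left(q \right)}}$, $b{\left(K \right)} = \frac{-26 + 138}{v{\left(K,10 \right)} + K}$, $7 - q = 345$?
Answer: $- \frac{1661685}{56} \approx -29673.0$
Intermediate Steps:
$q = -338$ ($q = 7 - 345 = -338$)
$b{\left(K \right)} = \frac{112}{10 + 2 K}$ ($b{\left(K \right)} = \frac{-26 + 138}{\left(K + 10\right) + K} = \frac{112}{\left(10 + K\right) + K} = \frac{112}{10 + 2 K}$)
$M = - \frac{333}{56}$ ($M = \frac{1}{56 \frac{1}{5 - 338}} = \frac{1}{56 \frac{1}{-333}} = \frac{1}{56 \left(- \frac{1}{333}\right)} = \frac{1}{- \frac{56}{333}} = - \frac{333}{56} \approx -5.9464$)
$l = 29667$
$M - l = - \frac{333}{56} - 29667 = - \frac{1661685}{56}$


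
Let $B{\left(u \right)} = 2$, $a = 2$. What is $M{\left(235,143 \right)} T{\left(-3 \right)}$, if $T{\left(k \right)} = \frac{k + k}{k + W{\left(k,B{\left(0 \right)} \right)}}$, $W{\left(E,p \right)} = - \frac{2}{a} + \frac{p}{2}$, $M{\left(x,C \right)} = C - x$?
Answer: $-184$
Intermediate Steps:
$W{\left(E,p \right)} = -1 + \frac{p}{2}$ ($W{\left(E,p \right)} = - \frac{2}{2} + \frac{p}{2} = \left(-2\right) \frac{1}{2} + p \frac{1}{2} = -1 + \frac{p}{2}$)
$T{\left(k \right)} = 2$ ($T{\left(k \right)} = \frac{k + k}{k + \left(-1 + \frac{1}{2} \cdot 2\right)} = \frac{2 k}{k + \left(-1 + 1\right)} = \frac{2 k}{k + 0} = \frac{2 k}{k} = 2$)
$M{\left(235,143 \right)} T{\left(-3 \right)} = \left(143 - 235\right) 2 = \left(-92\right) 2 = -184$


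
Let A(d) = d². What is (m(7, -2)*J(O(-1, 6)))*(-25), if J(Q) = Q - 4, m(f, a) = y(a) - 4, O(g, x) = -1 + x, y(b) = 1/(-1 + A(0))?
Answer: 125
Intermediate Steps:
y(b) = -1 (y(b) = 1/(-1 + 0²) = 1/(-1 + 0) = 1/(-1) = -1)
m(f, a) = -5 (m(f, a) = -1 - 4 = -5)
J(Q) = -4 + Q
(m(7, -2)*J(O(-1, 6)))*(-25) = -5*(-4 + (-1 + 6))*(-25) = -5*(-4 + 5)*(-25) = -5*1*(-25) = -5*(-25) = 125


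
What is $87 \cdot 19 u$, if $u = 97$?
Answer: $160341$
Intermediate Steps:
$87 \cdot 19 u = 87 \cdot 19 \cdot 97 = 1653 \cdot 97 = 160341$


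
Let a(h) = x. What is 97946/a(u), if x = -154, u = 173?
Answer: -48973/77 ≈ -636.01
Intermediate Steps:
a(h) = -154
97946/a(u) = 97946/(-154) = 97946*(-1/154) = -48973/77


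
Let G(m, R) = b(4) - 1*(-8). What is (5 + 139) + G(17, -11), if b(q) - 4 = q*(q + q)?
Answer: 188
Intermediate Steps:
b(q) = 4 + 2*q**2 (b(q) = 4 + q*(q + q) = 4 + q*(2*q) = 4 + 2*q**2)
G(m, R) = 44 (G(m, R) = (4 + 2*4**2) - 1*(-8) = (4 + 2*16) + 8 = (4 + 32) + 8 = 36 + 8 = 44)
(5 + 139) + G(17, -11) = (5 + 139) + 44 = 144 + 44 = 188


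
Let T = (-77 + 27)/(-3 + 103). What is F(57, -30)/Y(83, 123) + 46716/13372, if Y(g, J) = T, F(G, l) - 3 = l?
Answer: 192201/3343 ≈ 57.494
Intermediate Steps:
F(G, l) = 3 + l
T = -½ (T = -50/100 = -50*1/100 = -½ ≈ -0.50000)
Y(g, J) = -½
F(57, -30)/Y(83, 123) + 46716/13372 = (3 - 30)/(-½) + 46716/13372 = -27*(-2) + 46716*(1/13372) = 54 + 11679/3343 = 192201/3343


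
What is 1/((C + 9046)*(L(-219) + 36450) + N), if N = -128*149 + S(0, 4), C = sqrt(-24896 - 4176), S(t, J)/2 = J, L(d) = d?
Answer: -I/(-327726562*I + 144924*sqrt(1817)) ≈ 3.0502e-9 - 5.7496e-11*I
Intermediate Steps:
S(t, J) = 2*J
C = 4*I*sqrt(1817) (C = sqrt(-29072) = 4*I*sqrt(1817) ≈ 170.51*I)
N = -19064 (N = -128*149 + 2*4 = -19072 + 8 = -19064)
1/((C + 9046)*(L(-219) + 36450) + N) = 1/((4*I*sqrt(1817) + 9046)*(-219 + 36450) - 19064) = 1/((9046 + 4*I*sqrt(1817))*36231 - 19064) = 1/((327745626 + 144924*I*sqrt(1817)) - 19064) = 1/(327726562 + 144924*I*sqrt(1817))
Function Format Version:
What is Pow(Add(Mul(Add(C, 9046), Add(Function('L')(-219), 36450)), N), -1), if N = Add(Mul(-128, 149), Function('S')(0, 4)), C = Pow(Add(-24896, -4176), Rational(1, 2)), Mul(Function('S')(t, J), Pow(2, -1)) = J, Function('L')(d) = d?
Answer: Mul(-1, I, Pow(Add(Mul(-327726562, I), Mul(144924, Pow(1817, Rational(1, 2)))), -1)) ≈ Add(3.0502e-9, Mul(-5.7496e-11, I))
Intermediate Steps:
Function('S')(t, J) = Mul(2, J)
C = Mul(4, I, Pow(1817, Rational(1, 2))) (C = Pow(-29072, Rational(1, 2)) = Mul(4, I, Pow(1817, Rational(1, 2))) ≈ Mul(170.51, I))
N = -19064 (N = Add(Mul(-128, 149), Mul(2, 4)) = Add(-19072, 8) = -19064)
Pow(Add(Mul(Add(C, 9046), Add(Function('L')(-219), 36450)), N), -1) = Pow(Add(Mul(Add(Mul(4, I, Pow(1817, Rational(1, 2))), 9046), Add(-219, 36450)), -19064), -1) = Pow(Add(Mul(Add(9046, Mul(4, I, Pow(1817, Rational(1, 2)))), 36231), -19064), -1) = Pow(Add(Add(327745626, Mul(144924, I, Pow(1817, Rational(1, 2)))), -19064), -1) = Pow(Add(327726562, Mul(144924, I, Pow(1817, Rational(1, 2)))), -1)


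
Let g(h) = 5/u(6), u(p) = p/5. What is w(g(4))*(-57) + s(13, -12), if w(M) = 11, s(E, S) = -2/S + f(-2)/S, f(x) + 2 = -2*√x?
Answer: -1880/3 + I*√2/6 ≈ -626.67 + 0.2357*I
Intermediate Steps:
u(p) = p/5 (u(p) = p*(⅕) = p/5)
f(x) = -2 - 2*√x
s(E, S) = -2/S + (-2 - 2*I*√2)/S
g(h) = 25/6 (g(h) = 5/(((⅕)*6)) = 5/(6/5) = 5*(⅚) = 25/6)
w(g(4))*(-57) + s(13, -12) = 11*(-57) + 2*(-2 - I*√2)/(-12) = -627 + 2*(-1/12)*(-2 - I*√2) = -627 + (⅓ + I*√2/6) = -1880/3 + I*√2/6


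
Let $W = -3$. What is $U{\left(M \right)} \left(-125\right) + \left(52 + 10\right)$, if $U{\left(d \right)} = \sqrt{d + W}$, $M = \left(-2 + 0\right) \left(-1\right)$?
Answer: $62 - 125 i \approx 62.0 - 125.0 i$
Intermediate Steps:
$M = 2$ ($M = \left(-2\right) \left(-1\right) = 2$)
$U{\left(d \right)} = \sqrt{-3 + d}$ ($U{\left(d \right)} = \sqrt{d - 3} = \sqrt{-3 + d}$)
$U{\left(M \right)} \left(-125\right) + \left(52 + 10\right) = \sqrt{-3 + 2} \left(-125\right) + \left(52 + 10\right) = \sqrt{-1} \left(-125\right) + 62 = i \left(-125\right) + 62 = - 125 i + 62 = 62 - 125 i$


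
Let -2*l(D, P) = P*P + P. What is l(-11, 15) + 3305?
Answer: 3185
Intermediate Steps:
l(D, P) = -P/2 - P**2/2 (l(D, P) = -(P*P + P)/2 = -(P**2 + P)/2 = -(P + P**2)/2 = -P/2 - P**2/2)
l(-11, 15) + 3305 = -1/2*15*(1 + 15) + 3305 = -1/2*15*16 + 3305 = -120 + 3305 = 3185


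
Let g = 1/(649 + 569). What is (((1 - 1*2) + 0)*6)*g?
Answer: -1/203 ≈ -0.0049261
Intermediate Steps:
g = 1/1218 ≈ 0.00082102
(((1 - 1*2) + 0)*6)*g = (((1 - 1*2) + 0)*6)*(1/1218) = (((1 - 2) + 0)*6)*(1/1218) = ((-1 + 0)*6)*(1/1218) = -1*6*(1/1218) = -6*1/1218 = -1/203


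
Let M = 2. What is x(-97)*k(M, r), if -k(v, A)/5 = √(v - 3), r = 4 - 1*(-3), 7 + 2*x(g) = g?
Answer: 260*I ≈ 260.0*I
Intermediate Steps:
x(g) = -7/2 + g/2
r = 7 (r = 4 + 3 = 7)
k(v, A) = -5*√(-3 + v) (k(v, A) = -5*√(v - 3) = -5*√(-3 + v))
x(-97)*k(M, r) = (-7/2 + (½)*(-97))*(-5*√(-3 + 2)) = (-7/2 - 97/2)*(-5*I) = -(-260)*I = 260*I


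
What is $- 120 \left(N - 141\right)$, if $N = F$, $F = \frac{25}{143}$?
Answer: $\frac{2416560}{143} \approx 16899.0$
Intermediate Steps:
$F = \frac{25}{143}$ ($F = 25 \cdot \frac{1}{143} = \frac{25}{143} \approx 0.17483$)
$N = \frac{25}{143} \approx 0.17483$
$- 120 \left(N - 141\right) = - 120 \left(\frac{25}{143} - 141\right) = \left(-120\right) \left(- \frac{20138}{143}\right) = \frac{2416560}{143}$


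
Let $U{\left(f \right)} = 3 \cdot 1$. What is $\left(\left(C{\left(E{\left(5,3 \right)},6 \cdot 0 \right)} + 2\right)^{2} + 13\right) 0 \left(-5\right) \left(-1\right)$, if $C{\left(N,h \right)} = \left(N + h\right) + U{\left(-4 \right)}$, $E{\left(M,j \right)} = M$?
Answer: $0$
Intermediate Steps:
$U{\left(f \right)} = 3$
$C{\left(N,h \right)} = 3 + N + h$ ($C{\left(N,h \right)} = \left(N + h\right) + 3 = 3 + N + h$)
$\left(\left(C{\left(E{\left(5,3 \right)},6 \cdot 0 \right)} + 2\right)^{2} + 13\right) 0 \left(-5\right) \left(-1\right) = \left(\left(\left(3 + 5 + 6 \cdot 0\right) + 2\right)^{2} + 13\right) 0 \left(-5\right) \left(-1\right) = \left(\left(\left(3 + 5 + 0\right) + 2\right)^{2} + 13\right) 0 \left(-1\right) = \left(\left(8 + 2\right)^{2} + 13\right) 0 = \left(10^{2} + 13\right) 0 = \left(100 + 13\right) 0 = 113 \cdot 0 = 0$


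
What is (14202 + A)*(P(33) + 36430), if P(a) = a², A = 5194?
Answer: 727718524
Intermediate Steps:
(14202 + A)*(P(33) + 36430) = (14202 + 5194)*(33² + 36430) = 19396*(1089 + 36430) = 19396*37519 = 727718524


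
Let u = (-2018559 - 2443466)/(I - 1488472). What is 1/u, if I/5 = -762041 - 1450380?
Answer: 12550577/4462025 ≈ 2.8128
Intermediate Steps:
I = -11062105 (I = 5*(-762041 - 1450380) = 5*(-2212421) = -11062105)
u = 4462025/12550577 (u = (-2018559 - 2443466)/(-11062105 - 1488472) = -4462025/(-12550577) = -4462025*(-1/12550577) = 4462025/12550577 ≈ 0.35552)
1/u = 1/(4462025/12550577) = 12550577/4462025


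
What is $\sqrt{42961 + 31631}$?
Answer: $12 \sqrt{518} \approx 273.12$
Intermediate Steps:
$\sqrt{42961 + 31631} = \sqrt{74592} = 12 \sqrt{518}$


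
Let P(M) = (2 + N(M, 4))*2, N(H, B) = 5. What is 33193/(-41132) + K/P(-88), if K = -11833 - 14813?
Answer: -78319141/41132 ≈ -1904.1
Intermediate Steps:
K = -26646
P(M) = 14 (P(M) = (2 + 5)*2 = 7*2 = 14)
33193/(-41132) + K/P(-88) = 33193/(-41132) - 26646/14 = 33193*(-1/41132) - 26646*1/14 = -33193/41132 - 13323/7 = -78319141/41132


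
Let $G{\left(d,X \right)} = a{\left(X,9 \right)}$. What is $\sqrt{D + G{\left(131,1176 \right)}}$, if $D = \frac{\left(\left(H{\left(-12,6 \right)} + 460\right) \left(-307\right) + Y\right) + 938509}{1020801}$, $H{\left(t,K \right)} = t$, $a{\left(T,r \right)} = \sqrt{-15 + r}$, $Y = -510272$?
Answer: $\frac{\sqrt{296747871501 + 1042034681601 i \sqrt{6}}}{1020801} \approx 1.1728 + 1.0443 i$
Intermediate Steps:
$G{\left(d,X \right)} = i \sqrt{6}$ ($G{\left(d,X \right)} = \sqrt{-15 + 9} = \sqrt{-6} = i \sqrt{6}$)
$D = \frac{290701}{1020801}$ ($D = \frac{\left(\left(-12 + 460\right) \left(-307\right) - 510272\right) + 938509}{1020801} = \left(\left(448 \left(-307\right) - 510272\right) + 938509\right) \frac{1}{1020801} = \left(\left(-137536 - 510272\right) + 938509\right) \frac{1}{1020801} = \left(-647808 + 938509\right) \frac{1}{1020801} = 290701 \cdot \frac{1}{1020801} = \frac{290701}{1020801} \approx 0.28478$)
$\sqrt{D + G{\left(131,1176 \right)}} = \sqrt{\frac{290701}{1020801} + i \sqrt{6}}$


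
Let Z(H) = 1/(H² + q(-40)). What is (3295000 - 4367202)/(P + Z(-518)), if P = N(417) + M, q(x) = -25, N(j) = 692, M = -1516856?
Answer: 287670724398/406785285035 ≈ 0.70718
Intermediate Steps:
P = -1516164 (P = 692 - 1516856 = -1516164)
Z(H) = 1/(-25 + H²) (Z(H) = 1/(H² - 25) = 1/(-25 + H²))
(3295000 - 4367202)/(P + Z(-518)) = (3295000 - 4367202)/(-1516164 + 1/(-25 + (-518)²)) = -1072202/(-1516164 + 1/(-25 + 268324)) = -1072202/(-1516164 + 1/268299) = -1072202/(-406785285035/268299) = -1072202*(-268299/406785285035) = 287670724398/406785285035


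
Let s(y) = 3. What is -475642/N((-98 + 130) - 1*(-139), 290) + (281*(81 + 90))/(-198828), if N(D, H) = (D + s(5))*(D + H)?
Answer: -607563645/98449316 ≈ -6.1713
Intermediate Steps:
N(D, H) = (3 + D)*(D + H) (N(D, H) = (D + 3)*(D + H) = (3 + D)*(D + H))
-475642/N((-98 + 130) - 1*(-139), 290) + (281*(81 + 90))/(-198828) = -475642/(((-98 + 130) - 1*(-139))² + 3*((-98 + 130) - 1*(-139)) + 3*290 + ((-98 + 130) - 1*(-139))*290) + (281*(81 + 90))/(-198828) = -475642/((32 + 139)² + 3*(32 + 139) + 870 + (32 + 139)*290) + (281*171)*(-1/198828) = -475642/(171² + 3*171 + 870 + 171*290) + 48051*(-1/198828) = -475642/(29241 + 513 + 870 + 49590) - 5339/22092 = -475642/80214 - 5339/22092 = -475642*1/80214 - 5339/22092 = -237821/40107 - 5339/22092 = -607563645/98449316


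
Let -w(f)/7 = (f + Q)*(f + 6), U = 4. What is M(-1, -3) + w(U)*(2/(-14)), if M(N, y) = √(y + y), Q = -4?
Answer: I*√6 ≈ 2.4495*I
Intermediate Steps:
M(N, y) = √2*√y (M(N, y) = √(2*y) = √2*√y)
w(f) = -7*(-4 + f)*(6 + f) (w(f) = -7*(f - 4)*(f + 6) = -7*(-4 + f)*(6 + f))
M(-1, -3) + w(U)*(2/(-14)) = √2*√(-3) + (168 - 14*4 - 7*4²)*(2/(-14)) = √2*(I*√3) + (168 - 56 - 7*16)*(2*(-1/14)) = I*√6 + (168 - 56 - 112)*(-⅐) = I*√6 + 0*(-⅐) = I*√6 + 0 = I*√6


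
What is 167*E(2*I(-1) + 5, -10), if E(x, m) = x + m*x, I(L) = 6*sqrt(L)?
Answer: -7515 - 18036*I ≈ -7515.0 - 18036.0*I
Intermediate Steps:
167*E(2*I(-1) + 5, -10) = 167*((2*(6*sqrt(-1)) + 5)*(1 - 10)) = 167*((2*(6*I) + 5)*(-9)) = 167*((12*I + 5)*(-9)) = 167*((5 + 12*I)*(-9)) = 167*(-45 - 108*I) = -7515 - 18036*I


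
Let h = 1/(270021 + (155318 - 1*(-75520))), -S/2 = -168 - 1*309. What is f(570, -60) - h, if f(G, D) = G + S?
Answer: 763309115/500859 ≈ 1524.0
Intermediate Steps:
S = 954 (S = -2*(-168 - 1*309) = -2*(-168 - 309) = -2*(-477) = 954)
f(G, D) = 954 + G (f(G, D) = G + 954 = 954 + G)
h = 1/500859 (h = 1/(270021 + (155318 + 75520)) = 1/(270021 + 230838) = 1/500859 ≈ 1.9966e-6)
f(570, -60) - h = (954 + 570) - 1*1/500859 = 1524 - 1/500859 = 763309115/500859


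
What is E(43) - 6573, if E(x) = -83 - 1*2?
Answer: -6658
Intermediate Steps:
E(x) = -85 (E(x) = -83 - 2 = -85)
E(43) - 6573 = -85 - 6573 = -6658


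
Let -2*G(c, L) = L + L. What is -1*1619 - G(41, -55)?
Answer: -1674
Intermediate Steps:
G(c, L) = -L (G(c, L) = -(L + L)/2 = -L)
-1*1619 - G(41, -55) = -1*1619 - (-1)*(-55) = -1619 - 1*55 = -1619 - 55 = -1674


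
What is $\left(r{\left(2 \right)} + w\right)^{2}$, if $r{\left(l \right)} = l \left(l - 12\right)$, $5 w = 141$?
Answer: $\frac{1681}{25} \approx 67.24$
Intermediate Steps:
$w = \frac{141}{5}$ ($w = \frac{1}{5} \cdot 141 = \frac{141}{5} \approx 28.2$)
$r{\left(l \right)} = l \left(-12 + l\right)$
$\left(r{\left(2 \right)} + w\right)^{2} = \left(2 \left(-12 + 2\right) + \frac{141}{5}\right)^{2} = \left(2 \left(-10\right) + \frac{141}{5}\right)^{2} = \left(-20 + \frac{141}{5}\right)^{2} = \left(\frac{41}{5}\right)^{2} = \frac{1681}{25}$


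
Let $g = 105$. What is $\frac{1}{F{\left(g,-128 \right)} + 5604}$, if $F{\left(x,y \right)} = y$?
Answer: $\frac{1}{5476} \approx 0.00018262$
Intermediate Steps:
$\frac{1}{F{\left(g,-128 \right)} + 5604} = \frac{1}{-128 + 5604} = \frac{1}{5476}$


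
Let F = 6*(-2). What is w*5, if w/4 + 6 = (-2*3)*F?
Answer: 1320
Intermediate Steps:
F = -12
w = 264 (w = -24 + 4*(-2*3*(-12)) = -24 + 4*(-6*(-12)) = -24 + 4*72 = -24 + 288 = 264)
w*5 = 264*5 = 1320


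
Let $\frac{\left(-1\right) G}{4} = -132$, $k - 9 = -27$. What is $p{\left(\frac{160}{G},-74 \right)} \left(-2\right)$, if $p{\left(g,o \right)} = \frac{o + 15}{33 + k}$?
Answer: $\frac{118}{15} \approx 7.8667$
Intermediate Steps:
$k = -18$ ($k = 9 - 27 = -18$)
$G = 528$ ($G = \left(-4\right) \left(-132\right) = 528$)
$p{\left(g,o \right)} = 1 + \frac{o}{15}$ ($p{\left(g,o \right)} = \frac{o + 15}{33 - 18} = \frac{15 + o}{15} = \left(15 + o\right) \frac{1}{15} = 1 + \frac{o}{15}$)
$p{\left(\frac{160}{G},-74 \right)} \left(-2\right) = \left(1 + \frac{1}{15} \left(-74\right)\right) \left(-2\right) = \left(1 - \frac{74}{15}\right) \left(-2\right) = \left(- \frac{59}{15}\right) \left(-2\right) = \frac{118}{15}$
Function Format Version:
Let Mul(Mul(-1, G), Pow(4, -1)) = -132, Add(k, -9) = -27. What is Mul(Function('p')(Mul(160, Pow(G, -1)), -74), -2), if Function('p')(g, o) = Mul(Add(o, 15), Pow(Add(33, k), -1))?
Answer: Rational(118, 15) ≈ 7.8667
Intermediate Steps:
k = -18 (k = Add(9, -27) = -18)
G = 528 (G = Mul(-4, -132) = 528)
Function('p')(g, o) = Add(1, Mul(Rational(1, 15), o)) (Function('p')(g, o) = Mul(Add(o, 15), Pow(Add(33, -18), -1)) = Mul(Add(15, o), Pow(15, -1)) = Mul(Add(15, o), Rational(1, 15)) = Add(1, Mul(Rational(1, 15), o)))
Mul(Function('p')(Mul(160, Pow(G, -1)), -74), -2) = Mul(Add(1, Mul(Rational(1, 15), -74)), -2) = Mul(Add(1, Rational(-74, 15)), -2) = Mul(Rational(-59, 15), -2) = Rational(118, 15)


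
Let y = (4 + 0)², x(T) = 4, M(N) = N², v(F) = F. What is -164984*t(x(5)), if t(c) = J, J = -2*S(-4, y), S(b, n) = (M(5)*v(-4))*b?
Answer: 131987200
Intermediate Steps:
y = 16 (y = 4² = 16)
S(b, n) = -100*b (S(b, n) = (5²*(-4))*b = (25*(-4))*b = -100*b)
J = -800 (J = -(-200)*(-4) = -2*400 = -800)
t(c) = -800
-164984*t(x(5)) = -164984*(-800) = 131987200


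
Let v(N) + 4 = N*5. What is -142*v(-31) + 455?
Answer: 23033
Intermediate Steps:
v(N) = -4 + 5*N (v(N) = -4 + N*5 = -4 + 5*N)
-142*v(-31) + 455 = -142*(-4 + 5*(-31)) + 455 = -142*(-4 - 155) + 455 = -142*(-159) + 455 = 22578 + 455 = 23033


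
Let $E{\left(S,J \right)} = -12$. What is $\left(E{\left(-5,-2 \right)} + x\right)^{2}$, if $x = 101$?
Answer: $7921$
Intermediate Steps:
$\left(E{\left(-5,-2 \right)} + x\right)^{2} = \left(-12 + 101\right)^{2} = 89^{2} = 7921$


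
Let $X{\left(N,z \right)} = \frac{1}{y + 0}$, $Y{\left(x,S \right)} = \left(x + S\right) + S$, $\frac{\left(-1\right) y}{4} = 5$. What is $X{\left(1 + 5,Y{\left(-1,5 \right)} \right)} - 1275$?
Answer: $- \frac{25501}{20} \approx -1275.1$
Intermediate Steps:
$y = -20$ ($y = \left(-4\right) 5 = -20$)
$Y{\left(x,S \right)} = x + 2 S$ ($Y{\left(x,S \right)} = \left(S + x\right) + S = x + 2 S$)
$X{\left(N,z \right)} = - \frac{1}{20}$ ($X{\left(N,z \right)} = \frac{1}{-20 + 0} = \frac{1}{-20} = - \frac{1}{20}$)
$X{\left(1 + 5,Y{\left(-1,5 \right)} \right)} - 1275 = - \frac{1}{20} - 1275 = - \frac{25501}{20}$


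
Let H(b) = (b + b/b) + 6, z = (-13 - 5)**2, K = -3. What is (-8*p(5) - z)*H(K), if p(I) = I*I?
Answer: -2096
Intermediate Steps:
z = 324 (z = (-18)**2 = 324)
p(I) = I**2
H(b) = 7 + b (H(b) = (b + 1) + 6 = (1 + b) + 6 = 7 + b)
(-8*p(5) - z)*H(K) = (-8*5**2 - 1*324)*(7 - 3) = (-8*25 - 324)*4 = (-200 - 324)*4 = -524*4 = -2096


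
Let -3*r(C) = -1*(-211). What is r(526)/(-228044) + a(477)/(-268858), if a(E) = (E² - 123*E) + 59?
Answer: -57752398003/91967180628 ≈ -0.62797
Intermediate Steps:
r(C) = -211/3 (r(C) = -(-1)*(-211)/3 = -⅓*211 = -211/3)
a(E) = 59 + E² - 123*E
r(526)/(-228044) + a(477)/(-268858) = -211/3/(-228044) + (59 + 477² - 123*477)/(-268858) = -211/3*(-1/228044) + (59 + 227529 - 58671)*(-1/268858) = 211/684132 + 168917*(-1/268858) = 211/684132 - 168917/268858 = -57752398003/91967180628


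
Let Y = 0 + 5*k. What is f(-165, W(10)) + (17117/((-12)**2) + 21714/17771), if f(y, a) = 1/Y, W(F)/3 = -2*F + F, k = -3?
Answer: 1535712107/12795120 ≈ 120.02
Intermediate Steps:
W(F) = -3*F (W(F) = 3*(-2*F + F) = 3*(-F) = -3*F)
Y = -15 (Y = 0 + 5*(-3) = 0 - 15 = -15)
f(y, a) = -1/15 (f(y, a) = 1/(-15) = -1/15)
f(-165, W(10)) + (17117/((-12)**2) + 21714/17771) = -1/15 + (17117/((-12)**2) + 21714/17771) = -1/15 + (17117/144 + 21714*(1/17771)) = -1/15 + (17117*(1/144) + 21714/17771) = -1/15 + (17117/144 + 21714/17771) = -1/15 + 307313023/2559024 = 1535712107/12795120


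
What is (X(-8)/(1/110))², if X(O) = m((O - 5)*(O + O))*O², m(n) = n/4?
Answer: 134014566400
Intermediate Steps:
m(n) = n/4 (m(n) = n*(¼) = n/4)
X(O) = O³*(-5 + O)/2 (X(O) = (((O - 5)*(O + O))/4)*O² = (((-5 + O)*(2*O))/4)*O² = ((2*O*(-5 + O))/4)*O² = (O*(-5 + O)/2)*O² = O³*(-5 + O)/2)
(X(-8)/(1/110))² = (((½)*(-8)³*(-5 - 8))/(1/110))² = (((½)*(-512)*(-13))/(1/110))² = (3328*110)² = 366080² = 134014566400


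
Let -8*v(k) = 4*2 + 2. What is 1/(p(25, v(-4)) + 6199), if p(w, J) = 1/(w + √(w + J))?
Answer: 14908695/92419620209 + 2*√95/92419620209 ≈ 0.00016132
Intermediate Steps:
v(k) = -5/4 (v(k) = -(4*2 + 2)/8 = -(8 + 2)/8 = -⅛*10 = -5/4)
p(w, J) = 1/(w + √(J + w))
1/(p(25, v(-4)) + 6199) = 1/(1/(25 + √(-5/4 + 25)) + 6199) = 1/(1/(25 + √(95/4)) + 6199) = 1/(1/(25 + √95/2) + 6199) = 1/(6199 + 1/(25 + √95/2))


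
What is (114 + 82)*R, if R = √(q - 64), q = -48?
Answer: 784*I*√7 ≈ 2074.3*I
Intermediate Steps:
R = 4*I*√7 (R = √(-48 - 64) = √(-112) = 4*I*√7 ≈ 10.583*I)
(114 + 82)*R = (114 + 82)*(4*I*√7) = 196*(4*I*√7) = 784*I*√7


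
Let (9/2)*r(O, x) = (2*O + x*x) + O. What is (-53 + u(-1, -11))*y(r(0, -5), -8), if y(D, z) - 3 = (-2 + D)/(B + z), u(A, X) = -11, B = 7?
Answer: 320/9 ≈ 35.556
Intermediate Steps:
r(O, x) = 2*O/3 + 2*x**2/9 (r(O, x) = 2*((2*O + x*x) + O)/9 = 2*((2*O + x**2) + O)/9 = 2*((x**2 + 2*O) + O)/9 = 2*(x**2 + 3*O)/9 = 2*O/3 + 2*x**2/9)
y(D, z) = 3 + (-2 + D)/(7 + z)
(-53 + u(-1, -11))*y(r(0, -5), -8) = (-53 - 11)*((19 + ((2/3)*0 + (2/9)*(-5)**2) + 3*(-8))/(7 - 8)) = -64*(19 + (0 + (2/9)*25) - 24)/(-1) = -(-64)*(19 + (0 + 50/9) - 24) = -(-64)*(19 + 50/9 - 24) = -(-64)*5/9 = -64*(-5/9) = 320/9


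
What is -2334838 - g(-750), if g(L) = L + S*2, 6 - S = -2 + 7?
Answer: -2334090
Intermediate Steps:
S = 1 (S = 6 - (-2 + 7) = 6 - 1*5 = 6 - 5 = 1)
g(L) = 2 + L (g(L) = L + 1*2 = L + 2 = 2 + L)
-2334838 - g(-750) = -2334838 - (2 - 750) = -2334838 - 1*(-748) = -2334838 + 748 = -2334090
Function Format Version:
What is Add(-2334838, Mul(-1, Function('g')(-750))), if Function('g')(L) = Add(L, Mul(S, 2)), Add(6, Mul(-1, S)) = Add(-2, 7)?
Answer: -2334090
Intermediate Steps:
S = 1 (S = Add(6, Mul(-1, Add(-2, 7))) = Add(6, Mul(-1, 5)) = Add(6, -5) = 1)
Function('g')(L) = Add(2, L) (Function('g')(L) = Add(L, Mul(1, 2)) = Add(L, 2) = Add(2, L))
Add(-2334838, Mul(-1, Function('g')(-750))) = Add(-2334838, Mul(-1, Add(2, -750))) = Add(-2334838, Mul(-1, -748)) = Add(-2334838, 748) = -2334090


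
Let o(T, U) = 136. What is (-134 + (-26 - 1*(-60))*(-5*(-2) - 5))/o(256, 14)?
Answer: 9/34 ≈ 0.26471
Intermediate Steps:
(-134 + (-26 - 1*(-60))*(-5*(-2) - 5))/o(256, 14) = (-134 + (-26 - 1*(-60))*(-5*(-2) - 5))/136 = (-134 + (-26 + 60)*(10 - 5))*(1/136) = (-134 + 34*5)*(1/136) = (-134 + 170)*(1/136) = 36*(1/136) = 9/34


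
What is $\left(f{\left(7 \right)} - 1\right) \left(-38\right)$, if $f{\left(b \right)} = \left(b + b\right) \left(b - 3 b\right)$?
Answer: $7486$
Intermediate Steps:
$f{\left(b \right)} = - 4 b^{2}$ ($f{\left(b \right)} = 2 b \left(- 2 b\right) = - 4 b^{2}$)
$\left(f{\left(7 \right)} - 1\right) \left(-38\right) = \left(- 4 \cdot 7^{2} - 1\right) \left(-38\right) = \left(\left(-4\right) 49 - 1\right) \left(-38\right) = \left(-196 - 1\right) \left(-38\right) = \left(-197\right) \left(-38\right) = 7486$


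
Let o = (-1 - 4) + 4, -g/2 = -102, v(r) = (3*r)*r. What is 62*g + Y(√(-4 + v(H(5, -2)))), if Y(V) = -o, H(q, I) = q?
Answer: 12649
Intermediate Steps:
v(r) = 3*r²
g = 204 (g = -2*(-102) = 204)
o = -1 (o = -5 + 4 = -1)
Y(V) = 1 (Y(V) = -1*(-1) = 1)
62*g + Y(√(-4 + v(H(5, -2)))) = 62*204 + 1 = 12648 + 1 = 12649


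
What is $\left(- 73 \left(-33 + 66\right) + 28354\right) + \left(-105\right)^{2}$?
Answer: $36970$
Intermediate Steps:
$\left(- 73 \left(-33 + 66\right) + 28354\right) + \left(-105\right)^{2} = \left(\left(-73\right) 33 + 28354\right) + 11025 = \left(-2409 + 28354\right) + 11025 = 25945 + 11025 = 36970$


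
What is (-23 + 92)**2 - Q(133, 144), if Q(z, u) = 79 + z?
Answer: 4549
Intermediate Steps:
(-23 + 92)**2 - Q(133, 144) = (-23 + 92)**2 - (79 + 133) = 69**2 - 1*212 = 4761 - 212 = 4549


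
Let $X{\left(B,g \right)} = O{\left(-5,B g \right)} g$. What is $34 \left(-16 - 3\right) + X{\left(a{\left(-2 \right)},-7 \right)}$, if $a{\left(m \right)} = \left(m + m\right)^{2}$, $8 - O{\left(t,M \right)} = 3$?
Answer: $-681$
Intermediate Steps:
$O{\left(t,M \right)} = 5$ ($O{\left(t,M \right)} = 8 - 3 = 5$)
$a{\left(m \right)} = 4 m^{2}$ ($a{\left(m \right)} = \left(2 m\right)^{2} = 4 m^{2}$)
$X{\left(B,g \right)} = 5 g$
$34 \left(-16 - 3\right) + X{\left(a{\left(-2 \right)},-7 \right)} = 34 \left(-16 - 3\right) + 5 \left(-7\right) = 34 \left(-19\right) - 35 = -646 - 35 = -681$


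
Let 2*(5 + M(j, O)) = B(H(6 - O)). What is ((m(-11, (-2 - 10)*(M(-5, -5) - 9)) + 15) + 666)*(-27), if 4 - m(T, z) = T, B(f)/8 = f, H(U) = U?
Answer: -18792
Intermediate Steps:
B(f) = 8*f
M(j, O) = 19 - 4*O (M(j, O) = -5 + (8*(6 - O))/2 = -5 + (48 - 8*O)/2 = -5 + (24 - 4*O) = 19 - 4*O)
m(T, z) = 4 - T
((m(-11, (-2 - 10)*(M(-5, -5) - 9)) + 15) + 666)*(-27) = (((4 - 1*(-11)) + 15) + 666)*(-27) = (((4 + 11) + 15) + 666)*(-27) = ((15 + 15) + 666)*(-27) = (30 + 666)*(-27) = 696*(-27) = -18792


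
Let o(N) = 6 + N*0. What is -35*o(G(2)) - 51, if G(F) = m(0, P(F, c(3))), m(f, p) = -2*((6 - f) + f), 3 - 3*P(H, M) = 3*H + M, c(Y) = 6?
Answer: -261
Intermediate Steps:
P(H, M) = 1 - H - M/3 (P(H, M) = 1 - (3*H + M)/3 = 1 - (M + 3*H)/3 = 1 + (-H - M/3) = 1 - H - M/3)
m(f, p) = -12 (m(f, p) = -2*6 = -12)
G(F) = -12
o(N) = 6 (o(N) = 6 + 0 = 6)
-35*o(G(2)) - 51 = -35*6 - 51 = -210 - 51 = -261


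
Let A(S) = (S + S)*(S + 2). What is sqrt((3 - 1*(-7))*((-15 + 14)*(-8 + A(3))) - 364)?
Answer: 2*I*sqrt(146) ≈ 24.166*I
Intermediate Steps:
A(S) = 2*S*(2 + S) (A(S) = (2*S)*(2 + S) = 2*S*(2 + S))
sqrt((3 - 1*(-7))*((-15 + 14)*(-8 + A(3))) - 364) = sqrt((3 - 1*(-7))*((-15 + 14)*(-8 + 2*3*(2 + 3))) - 364) = sqrt((3 + 7)*(-(-8 + 2*3*5)) - 364) = sqrt(10*(-(-8 + 30)) - 364) = sqrt(10*(-1*22) - 364) = sqrt(10*(-22) - 364) = sqrt(-220 - 364) = sqrt(-584) = 2*I*sqrt(146)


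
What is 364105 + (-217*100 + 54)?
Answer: 342459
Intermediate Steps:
364105 + (-217*100 + 54) = 364105 + (-21700 + 54) = 364105 - 21646 = 342459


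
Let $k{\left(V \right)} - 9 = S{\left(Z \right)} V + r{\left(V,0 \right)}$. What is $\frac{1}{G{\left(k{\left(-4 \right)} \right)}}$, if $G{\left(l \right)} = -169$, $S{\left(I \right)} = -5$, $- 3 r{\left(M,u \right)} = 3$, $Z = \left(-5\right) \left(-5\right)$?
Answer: $- \frac{1}{169} \approx -0.0059172$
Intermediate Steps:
$Z = 25$
$r{\left(M,u \right)} = -1$ ($r{\left(M,u \right)} = \left(- \frac{1}{3}\right) 3 = -1$)
$k{\left(V \right)} = 8 - 5 V$ ($k{\left(V \right)} = 9 - \left(1 + 5 V\right) = 8 - 5 V$)
$\frac{1}{G{\left(k{\left(-4 \right)} \right)}} = \frac{1}{-169} = - \frac{1}{169}$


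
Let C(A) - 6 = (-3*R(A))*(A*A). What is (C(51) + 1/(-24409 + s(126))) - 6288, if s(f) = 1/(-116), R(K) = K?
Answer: -1144569169691/2831445 ≈ -4.0424e+5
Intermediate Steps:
C(A) = 6 - 3*A³ (C(A) = 6 + (-3*A)*(A*A) = 6 + (-3*A)*A² = 6 - 3*A³)
s(f) = -1/116
(C(51) + 1/(-24409 + s(126))) - 6288 = ((6 - 3*51³) + 1/(-24409 - 1/116)) - 6288 = ((6 - 3*132651) + 1/(-2831445/116)) - 6288 = ((6 - 397953) - 116/2831445) - 6288 = (-397947 - 116/2831445) - 6288 = -1126765043531/2831445 - 6288 = -1144569169691/2831445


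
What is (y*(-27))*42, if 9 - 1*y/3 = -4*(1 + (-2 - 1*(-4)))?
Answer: -71442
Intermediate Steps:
y = 63 (y = 27 - (-12)*(1 + (-2 - 1*(-4))) = 27 - (-12)*(1 + (-2 + 4)) = 27 - (-12)*(1 + 2) = 27 - (-12)*3 = 27 - 3*(-12) = 27 + 36 = 63)
(y*(-27))*42 = (63*(-27))*42 = -1701*42 = -71442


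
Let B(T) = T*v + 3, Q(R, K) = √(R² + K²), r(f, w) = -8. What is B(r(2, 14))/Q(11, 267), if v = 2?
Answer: -13*√71410/71410 ≈ -0.048648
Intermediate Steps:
Q(R, K) = √(K² + R²)
B(T) = 3 + 2*T (B(T) = T*2 + 3 = 2*T + 3 = 3 + 2*T)
B(r(2, 14))/Q(11, 267) = (3 + 2*(-8))/(√(267² + 11²)) = (3 - 16)/(√(71289 + 121)) = -13*√71410/71410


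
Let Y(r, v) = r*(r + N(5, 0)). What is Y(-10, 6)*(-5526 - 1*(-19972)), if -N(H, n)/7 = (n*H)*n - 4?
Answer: -2600280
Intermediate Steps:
N(H, n) = 28 - 7*H*n**2 (N(H, n) = -7*((n*H)*n - 4) = -7*((H*n)*n - 4) = -7*(H*n**2 - 4) = -7*(-4 + H*n**2) = 28 - 7*H*n**2)
Y(r, v) = r*(28 + r) (Y(r, v) = r*(r + (28 - 7*5*0**2)) = r*(r + (28 - 7*5*0)) = r*(r + (28 + 0)) = r*(r + 28) = r*(28 + r))
Y(-10, 6)*(-5526 - 1*(-19972)) = (-10*(28 - 10))*(-5526 - 1*(-19972)) = (-10*18)*(-5526 + 19972) = -180*14446 = -2600280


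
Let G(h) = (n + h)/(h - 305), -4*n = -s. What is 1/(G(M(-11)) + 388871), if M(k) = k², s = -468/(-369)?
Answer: 3772/1466818925 ≈ 2.5716e-6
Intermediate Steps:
s = 52/41 (s = -468*(-1/369) = 52/41 ≈ 1.2683)
n = 13/41 (n = -(-1)*52/(4*41) = -¼*(-52/41) = 13/41 ≈ 0.31707)
G(h) = (13/41 + h)/(-305 + h) (G(h) = (13/41 + h)/(h - 305) = (13/41 + h)/(-305 + h))
1/(G(M(-11)) + 388871) = 1/((13/41 + (-11)²)/(-305 + (-11)²) + 388871) = 1/((13/41 + 121)/(-305 + 121) + 388871) = 1/((4974/41)/(-184) + 388871) = 1/(-1/184*4974/41 + 388871) = 1/(-2487/3772 + 388871) = 1/(1466818925/3772) = 3772/1466818925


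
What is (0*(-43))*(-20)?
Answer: 0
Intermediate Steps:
(0*(-43))*(-20) = 0*(-20) = 0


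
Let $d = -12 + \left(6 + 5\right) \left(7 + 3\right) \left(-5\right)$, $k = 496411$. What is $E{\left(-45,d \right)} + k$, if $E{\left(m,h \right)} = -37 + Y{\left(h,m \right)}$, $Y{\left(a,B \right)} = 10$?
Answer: $496384$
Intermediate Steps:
$d = -562$ ($d = -12 + 11 \cdot 10 \left(-5\right) = -12 + 110 \left(-5\right) = -12 - 550 = -562$)
$E{\left(m,h \right)} = -27$ ($E{\left(m,h \right)} = -37 + 10 = -27$)
$E{\left(-45,d \right)} + k = -27 + 496411 = 496384$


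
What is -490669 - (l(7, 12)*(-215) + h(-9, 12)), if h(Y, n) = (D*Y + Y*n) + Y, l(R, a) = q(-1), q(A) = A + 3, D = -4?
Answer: -490158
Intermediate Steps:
q(A) = 3 + A
l(R, a) = 2 (l(R, a) = 3 - 1 = 2)
h(Y, n) = -3*Y + Y*n (h(Y, n) = (-4*Y + Y*n) + Y = -3*Y + Y*n)
-490669 - (l(7, 12)*(-215) + h(-9, 12)) = -490669 - (2*(-215) - 9*(-3 + 12)) = -490669 - (-430 - 9*9) = -490669 - (-430 - 81) = -490669 - 1*(-511) = -490669 + 511 = -490158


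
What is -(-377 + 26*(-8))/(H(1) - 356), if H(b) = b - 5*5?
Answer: -117/76 ≈ -1.5395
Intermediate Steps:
H(b) = -25 + b (H(b) = b - 25 = -25 + b)
-(-377 + 26*(-8))/(H(1) - 356) = -(-377 + 26*(-8))/((-25 + 1) - 356) = -(-377 - 208)/(-24 - 356) = -(-585)/(-380) = -(-585)*(-1)/380 = -1*117/76 = -117/76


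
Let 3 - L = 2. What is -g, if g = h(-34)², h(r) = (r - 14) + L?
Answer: -2209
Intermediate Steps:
L = 1 (L = 3 - 1*2 = 3 - 2 = 1)
h(r) = -13 + r (h(r) = (r - 14) + 1 = (-14 + r) + 1 = -13 + r)
g = 2209 (g = (-13 - 34)² = (-47)² = 2209)
-g = -1*2209 = -2209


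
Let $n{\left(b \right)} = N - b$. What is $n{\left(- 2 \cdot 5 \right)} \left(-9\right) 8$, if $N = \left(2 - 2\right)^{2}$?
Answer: $-720$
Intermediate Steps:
$N = 0$ ($N = 0^{2} = 0$)
$n{\left(b \right)} = - b$ ($n{\left(b \right)} = 0 - b = - b$)
$n{\left(- 2 \cdot 5 \right)} \left(-9\right) 8 = - \left(-1\right) 2 \cdot 5 \left(-9\right) 8 = - \left(-1\right) 10 \left(-9\right) 8 = \left(-1\right) \left(-10\right) \left(-9\right) 8 = 10 \left(-9\right) 8 = \left(-90\right) 8 = -720$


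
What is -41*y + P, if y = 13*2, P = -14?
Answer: -1080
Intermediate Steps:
y = 26
-41*y + P = -41*26 - 14 = -1066 - 14 = -1080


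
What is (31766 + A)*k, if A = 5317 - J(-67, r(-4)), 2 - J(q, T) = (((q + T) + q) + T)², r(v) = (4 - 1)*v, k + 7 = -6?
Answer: -806585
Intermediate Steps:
k = -13 (k = -7 - 6 = -13)
r(v) = 3*v
J(q, T) = 2 - (2*T + 2*q)² (J(q, T) = 2 - (((q + T) + q) + T)² = 2 - (((T + q) + q) + T)² = 2 - ((T + 2*q) + T)² = 2 - (2*T + 2*q)²)
A = 30279 (A = 5317 - (2 - 4*(3*(-4) - 67)²) = 5317 - (2 - 4*(-12 - 67)²) = 5317 - (2 - 4*(-79)²) = 5317 - (2 - 4*6241) = 5317 - (2 - 24964) = 5317 - 1*(-24962) = 5317 + 24962 = 30279)
(31766 + A)*k = (31766 + 30279)*(-13) = 62045*(-13) = -806585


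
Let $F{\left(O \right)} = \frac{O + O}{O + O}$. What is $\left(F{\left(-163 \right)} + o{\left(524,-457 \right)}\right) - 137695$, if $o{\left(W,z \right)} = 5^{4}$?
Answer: $-137069$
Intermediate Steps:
$o{\left(W,z \right)} = 625$
$F{\left(O \right)} = 1$ ($F{\left(O \right)} = \frac{2 O}{2 O} = 2 O \frac{1}{2 O} = 1$)
$\left(F{\left(-163 \right)} + o{\left(524,-457 \right)}\right) - 137695 = \left(1 + 625\right) - 137695 = 626 - 137695 = -137069$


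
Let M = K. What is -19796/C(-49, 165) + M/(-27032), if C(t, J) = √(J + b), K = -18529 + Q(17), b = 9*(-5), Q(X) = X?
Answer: 2314/3379 - 4949*√30/15 ≈ -1806.4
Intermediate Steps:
b = -45
K = -18512 (K = -18529 + 17 = -18512)
M = -18512
C(t, J) = √(-45 + J) (C(t, J) = √(J - 45) = √(-45 + J))
-19796/C(-49, 165) + M/(-27032) = -19796/√(-45 + 165) - 18512/(-27032) = -19796*√30/60 - 18512*(-1/27032) = -19796*√30/60 + 2314/3379 = -4949*√30/15 + 2314/3379 = 2314/3379 - 4949*√30/15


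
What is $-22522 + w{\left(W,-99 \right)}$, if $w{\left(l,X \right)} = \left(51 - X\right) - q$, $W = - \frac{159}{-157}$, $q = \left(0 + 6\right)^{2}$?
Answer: $-22408$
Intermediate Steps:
$q = 36$ ($q = 6^{2} = 36$)
$W = \frac{159}{157}$ ($W = \left(-159\right) \left(- \frac{1}{157}\right) = \frac{159}{157} \approx 1.0127$)
$w{\left(l,X \right)} = 15 - X$ ($w{\left(l,X \right)} = \left(51 - X\right) - 36 = 15 - X$)
$-22522 + w{\left(W,-99 \right)} = -22522 + \left(15 - -99\right) = -22522 + \left(15 + 99\right) = -22522 + 114 = -22408$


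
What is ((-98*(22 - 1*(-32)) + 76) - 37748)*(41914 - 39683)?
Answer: -95852684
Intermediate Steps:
((-98*(22 - 1*(-32)) + 76) - 37748)*(41914 - 39683) = ((-98*(22 + 32) + 76) - 37748)*2231 = ((-98*54 + 76) - 37748)*2231 = ((-5292 + 76) - 37748)*2231 = (-5216 - 37748)*2231 = -42964*2231 = -95852684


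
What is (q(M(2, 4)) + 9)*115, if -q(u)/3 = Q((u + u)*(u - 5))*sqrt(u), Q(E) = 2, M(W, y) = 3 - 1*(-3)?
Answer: 1035 - 690*sqrt(6) ≈ -655.15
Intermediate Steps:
M(W, y) = 6 (M(W, y) = 3 + 3 = 6)
q(u) = -6*sqrt(u)
(q(M(2, 4)) + 9)*115 = (-6*sqrt(6) + 9)*115 = (9 - 6*sqrt(6))*115 = 1035 - 690*sqrt(6)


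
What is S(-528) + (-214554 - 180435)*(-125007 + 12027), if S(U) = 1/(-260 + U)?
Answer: 35165175489359/788 ≈ 4.4626e+10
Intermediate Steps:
S(-528) + (-214554 - 180435)*(-125007 + 12027) = 1/(-260 - 528) + (-214554 - 180435)*(-125007 + 12027) = 1/(-788) - 394989*(-112980) = -1/788 + 44625857220 = 35165175489359/788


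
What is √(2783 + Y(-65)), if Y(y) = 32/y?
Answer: √11756095/65 ≈ 52.750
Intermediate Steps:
√(2783 + Y(-65)) = √(2783 + 32/(-65)) = √(2783 + 32*(-1/65)) = √(2783 - 32/65) = √(180863/65) = √11756095/65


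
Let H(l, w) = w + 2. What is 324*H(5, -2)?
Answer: 0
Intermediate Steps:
H(l, w) = 2 + w
324*H(5, -2) = 324*(2 - 2) = 324*0 = 0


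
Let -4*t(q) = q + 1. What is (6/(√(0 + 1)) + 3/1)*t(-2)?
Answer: 9/4 ≈ 2.2500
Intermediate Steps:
t(q) = -¼ - q/4 (t(q) = -(q + 1)/4 = -(1 + q)/4 = -¼ - q/4)
(6/(√(0 + 1)) + 3/1)*t(-2) = (6/(√(0 + 1)) + 3/1)*(-¼ - ¼*(-2)) = (6/(√1) + 3*1)*(-¼ + ½) = (6/1 + 3)*(¼) = (6*1 + 3)*(¼) = (6 + 3)*(¼) = 9*(¼) = 9/4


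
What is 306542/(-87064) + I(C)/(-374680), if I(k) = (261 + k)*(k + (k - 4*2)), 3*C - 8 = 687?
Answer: -75592131107/18349390980 ≈ -4.1196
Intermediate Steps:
C = 695/3 (C = 8/3 + (⅓)*687 = 8/3 + 229 = 695/3 ≈ 231.67)
I(k) = (-8 + 2*k)*(261 + k) (I(k) = (261 + k)*(k + (k - 8)) = (261 + k)*(k + (-8 + k)) = (261 + k)*(-8 + 2*k) = (-8 + 2*k)*(261 + k))
306542/(-87064) + I(C)/(-374680) = 306542/(-87064) + (-2088 + 2*(695/3)² + 514*(695/3))/(-374680) = 306542*(-1/87064) + (-2088 + 2*(483025/9) + 357230/3)*(-1/374680) = -153271/43532 + (-2088 + 966050/9 + 357230/3)*(-1/374680) = -153271/43532 + (2018948/9)*(-1/374680) = -153271/43532 - 504737/843030 = -75592131107/18349390980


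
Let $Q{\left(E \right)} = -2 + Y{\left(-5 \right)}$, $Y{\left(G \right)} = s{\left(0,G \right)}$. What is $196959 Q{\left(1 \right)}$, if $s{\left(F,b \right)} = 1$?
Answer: $-196959$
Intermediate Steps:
$Y{\left(G \right)} = 1$
$Q{\left(E \right)} = -1$ ($Q{\left(E \right)} = -2 + 1 = -1$)
$196959 Q{\left(1 \right)} = 196959 \left(-1\right) = -196959$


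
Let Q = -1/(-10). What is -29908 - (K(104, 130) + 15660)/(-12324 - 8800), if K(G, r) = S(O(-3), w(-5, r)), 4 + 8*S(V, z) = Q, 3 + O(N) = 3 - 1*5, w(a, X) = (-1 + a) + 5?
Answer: -50540874599/1689920 ≈ -29907.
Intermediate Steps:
w(a, X) = 4 + a
O(N) = -5 (O(N) = -3 + (3 - 1*5) = -3 + (3 - 5) = -3 - 2 = -5)
Q = 1/10 (Q = -1*(-1/10) = 1/10 ≈ 0.10000)
S(V, z) = -39/80 (S(V, z) = -1/2 + (1/8)*(1/10) = -1/2 + 1/80 = -39/80)
K(G, r) = -39/80
-29908 - (K(104, 130) + 15660)/(-12324 - 8800) = -29908 - (-39/80 + 15660)/(-12324 - 8800) = -29908 - 1252761/(80*(-21124)) = -29908 - 1252761*(-1)/(80*21124) = -29908 - 1*(-1252761/1689920) = -29908 + 1252761/1689920 = -50540874599/1689920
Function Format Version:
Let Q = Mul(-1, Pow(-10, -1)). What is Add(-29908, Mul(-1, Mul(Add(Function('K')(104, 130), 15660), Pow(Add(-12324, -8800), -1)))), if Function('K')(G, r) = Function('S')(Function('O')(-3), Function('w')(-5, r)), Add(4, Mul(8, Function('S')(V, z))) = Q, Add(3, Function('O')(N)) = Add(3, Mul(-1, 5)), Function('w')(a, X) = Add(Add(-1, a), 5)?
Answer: Rational(-50540874599, 1689920) ≈ -29907.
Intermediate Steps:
Function('w')(a, X) = Add(4, a)
Function('O')(N) = -5 (Function('O')(N) = Add(-3, Add(3, Mul(-1, 5))) = Add(-3, Add(3, -5)) = Add(-3, -2) = -5)
Q = Rational(1, 10) (Q = Mul(-1, Rational(-1, 10)) = Rational(1, 10) ≈ 0.10000)
Function('S')(V, z) = Rational(-39, 80) (Function('S')(V, z) = Add(Rational(-1, 2), Mul(Rational(1, 8), Rational(1, 10))) = Add(Rational(-1, 2), Rational(1, 80)) = Rational(-39, 80))
Function('K')(G, r) = Rational(-39, 80)
Add(-29908, Mul(-1, Mul(Add(Function('K')(104, 130), 15660), Pow(Add(-12324, -8800), -1)))) = Add(-29908, Mul(-1, Mul(Add(Rational(-39, 80), 15660), Pow(Add(-12324, -8800), -1)))) = Add(-29908, Mul(-1, Mul(Rational(1252761, 80), Pow(-21124, -1)))) = Add(-29908, Mul(-1, Mul(Rational(1252761, 80), Rational(-1, 21124)))) = Add(-29908, Mul(-1, Rational(-1252761, 1689920))) = Add(-29908, Rational(1252761, 1689920)) = Rational(-50540874599, 1689920)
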